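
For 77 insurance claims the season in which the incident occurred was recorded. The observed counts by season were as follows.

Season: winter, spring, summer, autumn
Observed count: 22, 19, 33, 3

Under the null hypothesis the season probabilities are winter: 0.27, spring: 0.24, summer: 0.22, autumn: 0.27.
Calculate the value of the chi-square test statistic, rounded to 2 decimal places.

30.53

Expected counts E_i = n·p_i: 77×0.27 = 20.79, 77×0.24 = 18.48, 77×0.22 = 16.94, 77×0.27 = 20.79.
winter: (22 − 20.79)²/20.79 = 1.4641/20.79 = 0.070
spring: (19 − 18.48)²/18.48 = 0.2704/18.48 = 0.015
summer: (33 − 16.94)²/16.94 = 257.9236/16.94 = 15.226
autumn: (3 − 20.79)²/20.79 = 316.4841/20.79 = 15.223
Sum = 30.53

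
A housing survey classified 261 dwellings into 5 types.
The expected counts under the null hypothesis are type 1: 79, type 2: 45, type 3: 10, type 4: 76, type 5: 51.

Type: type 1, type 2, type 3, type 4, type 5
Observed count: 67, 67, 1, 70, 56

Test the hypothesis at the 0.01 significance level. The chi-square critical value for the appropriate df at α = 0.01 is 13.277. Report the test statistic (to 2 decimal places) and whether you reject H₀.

χ² = (67−79)²/79 + (67−45)²/45 + (1−10)²/10 + (70−76)²/76 + (56−51)²/51
   = 1.823 + 10.756 + 8.100 + 0.474 + 0.490
Sum = 21.64
df = 4. Since 21.64 > 13.277, we reject H₀.

21.64; reject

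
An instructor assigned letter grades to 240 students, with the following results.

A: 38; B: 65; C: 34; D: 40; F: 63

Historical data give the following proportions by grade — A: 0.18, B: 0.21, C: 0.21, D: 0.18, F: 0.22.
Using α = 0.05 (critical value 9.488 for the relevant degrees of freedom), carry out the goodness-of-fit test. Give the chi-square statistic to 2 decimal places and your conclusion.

Expected counts E_i = n·p_i: 240×0.18 = 43.2, 240×0.21 = 50.4, 240×0.21 = 50.4, 240×0.18 = 43.2, 240×0.22 = 52.8.
χ² = (38−43.2)²/43.2 + (65−50.4)²/50.4 + (34−50.4)²/50.4 + (40−43.2)²/43.2 + (63−52.8)²/52.8
   = 0.626 + 4.229 + 5.337 + 0.237 + 1.970
Sum = 12.40
df = 4. Since 12.40 > 9.488, we reject H₀.

12.40; reject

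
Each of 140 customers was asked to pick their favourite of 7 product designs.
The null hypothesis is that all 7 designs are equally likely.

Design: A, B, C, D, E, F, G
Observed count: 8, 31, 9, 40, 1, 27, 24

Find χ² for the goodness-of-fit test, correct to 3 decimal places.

Under H₀ each category has probability 1/7, so each expected count is 140/7 = 20.
A: (8 − 20)²/20 = 144/20 = 7.2000
B: (31 − 20)²/20 = 121/20 = 6.0500
C: (9 − 20)²/20 = 121/20 = 6.0500
D: (40 − 20)²/20 = 400/20 = 20.0000
E: (1 − 20)²/20 = 361/20 = 18.0500
F: (27 − 20)²/20 = 49/20 = 2.4500
G: (24 − 20)²/20 = 16/20 = 0.8000
Sum = 60.600

60.600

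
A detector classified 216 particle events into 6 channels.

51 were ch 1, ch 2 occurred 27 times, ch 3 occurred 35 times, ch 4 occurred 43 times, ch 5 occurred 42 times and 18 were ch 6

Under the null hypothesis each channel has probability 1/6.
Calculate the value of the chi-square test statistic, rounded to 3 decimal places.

Expected count for each of the 6 categories: 216/6 = 36.
χ² = (51−36)²/36 + (27−36)²/36 + (35−36)²/36 + (43−36)²/36 + (42−36)²/36 + (18−36)²/36
   = 6.2500 + 2.2500 + 0.0278 + 1.3611 + 1.0000 + 9.0000
Sum = 19.889

19.889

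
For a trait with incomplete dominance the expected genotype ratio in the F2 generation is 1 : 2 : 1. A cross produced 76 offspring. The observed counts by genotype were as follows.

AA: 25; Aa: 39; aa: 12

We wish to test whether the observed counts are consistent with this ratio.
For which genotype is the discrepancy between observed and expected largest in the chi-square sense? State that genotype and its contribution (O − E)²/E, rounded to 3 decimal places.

aa, 2.579

Ratio total = 4. Expected counts: 76×1/4 = 19, 76×2/4 = 38, 76×1/4 = 19.
χ² = (25−19)²/19 + (39−38)²/38 + (12−19)²/19
   = 1.8947 + 0.0263 + 2.5789
The largest term is for aa: 2.579.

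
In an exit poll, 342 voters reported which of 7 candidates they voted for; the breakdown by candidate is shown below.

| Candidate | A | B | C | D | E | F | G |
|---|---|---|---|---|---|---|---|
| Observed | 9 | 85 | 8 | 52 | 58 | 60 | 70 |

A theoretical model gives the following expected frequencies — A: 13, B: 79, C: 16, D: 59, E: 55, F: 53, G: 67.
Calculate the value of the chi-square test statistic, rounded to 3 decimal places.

A: (9 − 13)²/13 = 16/13 = 1.2308
B: (85 − 79)²/79 = 36/79 = 0.4557
C: (8 − 16)²/16 = 64/16 = 4.0000
D: (52 − 59)²/59 = 49/59 = 0.8305
E: (58 − 55)²/55 = 9/55 = 0.1636
F: (60 − 53)²/53 = 49/53 = 0.9245
G: (70 − 67)²/67 = 9/67 = 0.1343
Sum = 7.739

7.739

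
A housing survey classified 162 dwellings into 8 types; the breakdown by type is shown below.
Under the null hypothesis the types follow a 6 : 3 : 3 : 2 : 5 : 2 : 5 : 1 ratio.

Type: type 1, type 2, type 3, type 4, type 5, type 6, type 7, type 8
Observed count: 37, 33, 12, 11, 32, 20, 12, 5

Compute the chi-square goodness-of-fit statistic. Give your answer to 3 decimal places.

Ratio total = 27. Expected counts: 162×6/27 = 36, 162×3/27 = 18, 162×3/27 = 18, 162×2/27 = 12, 162×5/27 = 30, 162×2/27 = 12, 162×5/27 = 30, 162×1/27 = 6.
type 1: (37 − 36)²/36 = 1/36 = 0.0278
type 2: (33 − 18)²/18 = 225/18 = 12.5000
type 3: (12 − 18)²/18 = 36/18 = 2.0000
type 4: (11 − 12)²/12 = 1/12 = 0.0833
type 5: (32 − 30)²/30 = 4/30 = 0.1333
type 6: (20 − 12)²/12 = 64/12 = 5.3333
type 7: (12 − 30)²/30 = 324/30 = 10.8000
type 8: (5 − 6)²/6 = 1/6 = 0.1667
Sum = 31.044

31.044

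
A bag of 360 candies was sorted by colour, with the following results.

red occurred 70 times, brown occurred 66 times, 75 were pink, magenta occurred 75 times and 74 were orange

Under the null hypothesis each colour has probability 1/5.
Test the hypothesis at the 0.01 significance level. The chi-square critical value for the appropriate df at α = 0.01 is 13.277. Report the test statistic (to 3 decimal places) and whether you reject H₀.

0.861; do not reject

Expected count for each of the 5 categories: 360/5 = 72.
cat          O        E   (O−E)²/E
red         70       72     0.0556
brown       66       72     0.5000
pink        75       72     0.1250
magenta     75       72     0.1250
orange      74       72     0.0556
Sum = 0.861
df = 4. Since 0.861 < 13.277, we do not reject H₀.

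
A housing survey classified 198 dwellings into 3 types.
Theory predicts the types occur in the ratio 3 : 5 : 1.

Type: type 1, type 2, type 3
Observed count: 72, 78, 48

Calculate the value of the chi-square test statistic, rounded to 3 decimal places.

40.582

Ratio total = 9. Expected counts: 198×3/9 = 66, 198×5/9 = 110, 198×1/9 = 22.
cat         O        E   (O−E)²/E
type 1     72       66     0.5455
type 2     78      110     9.3091
type 3     48       22    30.7273
Sum = 40.582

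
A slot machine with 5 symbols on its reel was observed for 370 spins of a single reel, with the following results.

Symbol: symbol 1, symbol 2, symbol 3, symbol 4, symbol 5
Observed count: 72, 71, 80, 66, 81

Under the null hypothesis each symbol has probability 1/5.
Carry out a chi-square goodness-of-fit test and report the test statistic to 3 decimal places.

Expected count for each of the 5 categories: 370/5 = 74.
χ² = (72−74)²/74 + (71−74)²/74 + (80−74)²/74 + (66−74)²/74 + (81−74)²/74
   = 0.0541 + 0.1216 + 0.4865 + 0.8649 + 0.6622
Sum = 2.189

2.189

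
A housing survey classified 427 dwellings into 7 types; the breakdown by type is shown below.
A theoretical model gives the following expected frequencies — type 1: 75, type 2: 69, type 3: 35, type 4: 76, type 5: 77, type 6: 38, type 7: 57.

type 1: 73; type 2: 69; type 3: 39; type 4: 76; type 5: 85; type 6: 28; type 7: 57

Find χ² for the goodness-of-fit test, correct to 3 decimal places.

3.973

cat         O        E   (O−E)²/E
type 1     73       75     0.0533
type 2     69       69     0.0000
type 3     39       35     0.4571
type 4     76       76     0.0000
type 5     85       77     0.8312
type 6     28       38     2.6316
type 7     57       57     0.0000
Sum = 3.973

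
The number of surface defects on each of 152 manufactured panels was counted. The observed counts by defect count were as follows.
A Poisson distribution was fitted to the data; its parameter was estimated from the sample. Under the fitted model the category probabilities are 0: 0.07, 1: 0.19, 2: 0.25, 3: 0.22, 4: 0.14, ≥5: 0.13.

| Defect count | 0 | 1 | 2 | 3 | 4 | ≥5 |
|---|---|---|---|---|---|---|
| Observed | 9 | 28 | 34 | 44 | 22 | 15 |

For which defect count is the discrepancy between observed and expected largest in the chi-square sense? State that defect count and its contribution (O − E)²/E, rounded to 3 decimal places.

3, 3.335

Expected counts E_i = n·p_i: 152×0.07 = 10.64, 152×0.19 = 28.88, 152×0.25 = 38, 152×0.22 = 33.44, 152×0.14 = 21.28, 152×0.13 = 19.76.
0: (9 − 10.64)²/10.64 = 2.6896/10.64 = 0.2528
1: (28 − 28.88)²/28.88 = 0.7744/28.88 = 0.0268
2: (34 − 38)²/38 = 16/38 = 0.4211
3: (44 − 33.44)²/33.44 = 111.5136/33.44 = 3.3347
4: (22 − 21.28)²/21.28 = 0.5184/21.28 = 0.0244
≥5: (15 − 19.76)²/19.76 = 22.6576/19.76 = 1.1466
The largest term is for 3: 3.335.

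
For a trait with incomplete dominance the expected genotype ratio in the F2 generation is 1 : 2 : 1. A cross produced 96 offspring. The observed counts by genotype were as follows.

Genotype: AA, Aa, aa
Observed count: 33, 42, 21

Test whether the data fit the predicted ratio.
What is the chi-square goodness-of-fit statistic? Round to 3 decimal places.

Ratio total = 4. Expected counts: 96×1/4 = 24, 96×2/4 = 48, 96×1/4 = 24.
cat         O        E   (O−E)²/E
AA         33       24     3.3750
Aa         42       48     0.7500
aa         21       24     0.3750
Sum = 4.500

4.500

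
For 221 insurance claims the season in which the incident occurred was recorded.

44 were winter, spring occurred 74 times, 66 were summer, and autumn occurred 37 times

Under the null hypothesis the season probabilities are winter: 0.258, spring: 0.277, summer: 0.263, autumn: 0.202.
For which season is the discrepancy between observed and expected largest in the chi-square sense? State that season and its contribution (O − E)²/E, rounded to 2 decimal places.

winter, 2.97

Expected counts E_i = n·p_i: 221×0.258 = 57.018, 221×0.277 = 61.217, 221×0.263 = 58.123, 221×0.202 = 44.642.
χ² = (44−57.018)²/57.018 + (74−61.217)²/61.217 + (66−58.123)²/58.123 + (37−44.642)²/44.642
   = 2.972 + 2.669 + 1.068 + 1.308
The largest term is for winter: 2.97.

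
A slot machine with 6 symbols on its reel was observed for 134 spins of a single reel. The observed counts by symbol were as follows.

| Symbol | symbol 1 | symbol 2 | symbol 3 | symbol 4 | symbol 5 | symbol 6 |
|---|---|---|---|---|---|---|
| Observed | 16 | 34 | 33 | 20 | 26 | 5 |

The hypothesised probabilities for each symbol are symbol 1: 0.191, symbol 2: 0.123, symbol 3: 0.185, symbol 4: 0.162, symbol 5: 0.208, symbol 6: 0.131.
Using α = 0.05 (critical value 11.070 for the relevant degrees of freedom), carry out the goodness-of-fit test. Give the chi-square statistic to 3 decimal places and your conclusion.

34.173; reject

Expected counts E_i = n·p_i: 134×0.191 = 25.594, 134×0.123 = 16.482, 134×0.185 = 24.79, 134×0.162 = 21.708, 134×0.208 = 27.872, 134×0.131 = 17.554.
cat           O        E   (O−E)²/E
symbol 1     16   25.594     3.5963
symbol 2     34   16.482    18.6191
symbol 3     33    24.79     2.7190
symbol 4     20   21.708     0.1344
symbol 5     26   27.872     0.1257
symbol 6      5   17.554     8.9782
Sum = 34.173
df = 5. Since 34.173 > 11.070, we reject H₀.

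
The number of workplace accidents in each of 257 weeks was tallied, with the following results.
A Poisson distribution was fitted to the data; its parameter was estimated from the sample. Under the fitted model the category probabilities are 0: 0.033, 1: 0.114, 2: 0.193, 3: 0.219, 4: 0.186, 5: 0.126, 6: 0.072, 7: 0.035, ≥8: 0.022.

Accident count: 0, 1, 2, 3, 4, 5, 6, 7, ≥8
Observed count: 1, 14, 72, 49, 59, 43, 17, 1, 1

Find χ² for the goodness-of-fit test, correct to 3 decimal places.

42.808

Expected counts E_i = n·p_i: 257×0.033 = 8.481, 257×0.114 = 29.298, 257×0.193 = 49.601, 257×0.219 = 56.283, 257×0.186 = 47.802, 257×0.126 = 32.382, 257×0.072 = 18.504, 257×0.035 = 8.995, 257×0.022 = 5.654.
cat         O        E   (O−E)²/E
0           1    8.481     6.5989
1          14   29.298     7.9879
2          72   49.601    10.1150
3          49   56.283     0.9424
4          59   47.802     2.6232
5          43   32.382     3.4816
6          17   18.504     0.1222
7           1    8.995     7.1062
≥8          1    5.654     3.8309
Sum = 42.808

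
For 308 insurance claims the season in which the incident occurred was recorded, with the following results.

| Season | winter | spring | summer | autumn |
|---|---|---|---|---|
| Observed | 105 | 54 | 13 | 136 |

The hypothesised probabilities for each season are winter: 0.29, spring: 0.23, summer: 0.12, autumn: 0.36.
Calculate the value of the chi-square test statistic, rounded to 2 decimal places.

Expected counts E_i = n·p_i: 308×0.29 = 89.32, 308×0.23 = 70.84, 308×0.12 = 36.96, 308×0.36 = 110.88.
χ² = (105−89.32)²/89.32 + (54−70.84)²/70.84 + (13−36.96)²/36.96 + (136−110.88)²/110.88
   = 2.753 + 4.003 + 15.533 + 5.691
Sum = 27.98

27.98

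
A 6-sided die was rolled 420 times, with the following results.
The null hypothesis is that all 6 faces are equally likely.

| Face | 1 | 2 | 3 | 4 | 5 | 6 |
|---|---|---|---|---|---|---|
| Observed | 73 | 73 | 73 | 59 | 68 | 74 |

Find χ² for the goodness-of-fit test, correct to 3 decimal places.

2.400

Expected count for each of the 6 categories: 420/6 = 70.
cat         O        E   (O−E)²/E
1          73       70     0.1286
2          73       70     0.1286
3          73       70     0.1286
4          59       70     1.7286
5          68       70     0.0571
6          74       70     0.2286
Sum = 2.400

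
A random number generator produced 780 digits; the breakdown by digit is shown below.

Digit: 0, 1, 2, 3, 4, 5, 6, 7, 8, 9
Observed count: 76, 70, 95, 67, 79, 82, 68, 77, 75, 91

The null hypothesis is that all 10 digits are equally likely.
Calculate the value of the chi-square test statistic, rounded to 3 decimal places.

Expected count for each of the 10 categories: 780/10 = 78.
cat         O        E   (O−E)²/E
0          76       78     0.0513
1          70       78     0.8205
2          95       78     3.7051
3          67       78     1.5513
4          79       78     0.0128
5          82       78     0.2051
6          68       78     1.2821
7          77       78     0.0128
8          75       78     0.1154
9          91       78     2.1667
Sum = 9.923

9.923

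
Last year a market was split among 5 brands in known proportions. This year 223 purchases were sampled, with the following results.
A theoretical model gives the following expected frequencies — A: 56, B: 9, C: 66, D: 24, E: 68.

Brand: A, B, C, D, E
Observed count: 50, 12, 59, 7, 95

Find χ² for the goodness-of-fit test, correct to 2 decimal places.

χ² = (50−56)²/56 + (12−9)²/9 + (59−66)²/66 + (7−24)²/24 + (95−68)²/68
   = 0.643 + 1.000 + 0.742 + 12.042 + 10.721
Sum = 25.15

25.15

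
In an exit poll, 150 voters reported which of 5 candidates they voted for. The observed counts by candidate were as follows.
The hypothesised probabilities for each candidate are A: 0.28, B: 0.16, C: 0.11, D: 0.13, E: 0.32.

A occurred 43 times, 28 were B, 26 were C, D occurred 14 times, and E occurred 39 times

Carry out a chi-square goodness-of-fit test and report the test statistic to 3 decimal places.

9.399

Expected counts E_i = n·p_i: 150×0.28 = 42, 150×0.16 = 24, 150×0.11 = 16.5, 150×0.13 = 19.5, 150×0.32 = 48.
χ² = (43−42)²/42 + (28−24)²/24 + (26−16.5)²/16.5 + (14−19.5)²/19.5 + (39−48)²/48
   = 0.0238 + 0.6667 + 5.4697 + 1.5513 + 1.6875
Sum = 9.399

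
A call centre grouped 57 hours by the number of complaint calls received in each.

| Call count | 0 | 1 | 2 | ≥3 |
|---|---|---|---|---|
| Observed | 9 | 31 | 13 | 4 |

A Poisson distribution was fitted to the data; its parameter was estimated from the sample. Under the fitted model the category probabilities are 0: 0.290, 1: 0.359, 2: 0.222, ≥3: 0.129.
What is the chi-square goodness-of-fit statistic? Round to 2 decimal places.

10.39

Expected counts E_i = n·p_i: 57×0.290 = 16.53, 57×0.359 = 20.463, 57×0.222 = 12.654, 57×0.129 = 7.353.
cat         O        E   (O−E)²/E
0           9    16.53      3.430
1          31   20.463      5.426
2          13   12.654      0.009
≥3          4    7.353      1.529
Sum = 10.39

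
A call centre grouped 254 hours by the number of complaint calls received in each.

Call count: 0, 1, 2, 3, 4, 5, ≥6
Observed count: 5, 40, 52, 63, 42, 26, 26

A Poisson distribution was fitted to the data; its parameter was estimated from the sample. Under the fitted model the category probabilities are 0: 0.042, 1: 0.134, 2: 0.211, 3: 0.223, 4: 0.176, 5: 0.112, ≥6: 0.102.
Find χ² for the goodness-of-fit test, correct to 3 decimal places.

5.192

Expected counts E_i = n·p_i: 254×0.042 = 10.668, 254×0.134 = 34.036, 254×0.211 = 53.594, 254×0.223 = 56.642, 254×0.176 = 44.704, 254×0.112 = 28.448, 254×0.102 = 25.908.
0: (5 − 10.668)²/10.668 = 32.126224/10.668 = 3.0115
1: (40 − 34.036)²/34.036 = 35.569296/34.036 = 1.0450
2: (52 − 53.594)²/53.594 = 2.540836/53.594 = 0.0474
3: (63 − 56.642)²/56.642 = 40.424164/56.642 = 0.7137
4: (42 − 44.704)²/44.704 = 7.311616/44.704 = 0.1636
5: (26 − 28.448)²/28.448 = 5.992704/28.448 = 0.2107
≥6: (26 − 25.908)²/25.908 = 0.008464/25.908 = 0.0003
Sum = 5.192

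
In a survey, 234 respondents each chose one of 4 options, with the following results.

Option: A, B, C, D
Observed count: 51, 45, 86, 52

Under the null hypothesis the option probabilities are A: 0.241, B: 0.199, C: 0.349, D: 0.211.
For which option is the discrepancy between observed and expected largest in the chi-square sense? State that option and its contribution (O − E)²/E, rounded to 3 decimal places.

Expected counts E_i = n·p_i: 234×0.241 = 56.394, 234×0.199 = 46.566, 234×0.349 = 81.666, 234×0.211 = 49.374.
A: (51 − 56.394)²/56.394 = 29.095236/56.394 = 0.5159
B: (45 − 46.566)²/46.566 = 2.452356/46.566 = 0.0527
C: (86 − 81.666)²/81.666 = 18.783556/81.666 = 0.2300
D: (52 − 49.374)²/49.374 = 6.895876/49.374 = 0.1397
The largest term is for A: 0.516.

A, 0.516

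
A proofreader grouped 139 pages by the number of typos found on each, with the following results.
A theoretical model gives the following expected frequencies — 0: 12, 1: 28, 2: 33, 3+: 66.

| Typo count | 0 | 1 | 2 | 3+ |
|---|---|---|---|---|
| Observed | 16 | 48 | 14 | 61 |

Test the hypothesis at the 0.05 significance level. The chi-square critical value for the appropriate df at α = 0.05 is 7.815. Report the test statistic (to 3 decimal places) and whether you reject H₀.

0: (16 − 12)²/12 = 16/12 = 1.3333
1: (48 − 28)²/28 = 400/28 = 14.2857
2: (14 − 33)²/33 = 361/33 = 10.9394
3+: (61 − 66)²/66 = 25/66 = 0.3788
Sum = 26.937
df = 3. Since 26.937 > 7.815, we reject H₀.

26.937; reject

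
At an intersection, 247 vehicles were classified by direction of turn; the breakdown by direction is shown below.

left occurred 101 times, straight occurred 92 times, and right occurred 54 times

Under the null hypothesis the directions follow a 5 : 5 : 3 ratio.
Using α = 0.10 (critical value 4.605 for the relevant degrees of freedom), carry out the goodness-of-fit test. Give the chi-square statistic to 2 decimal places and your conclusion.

Ratio total = 13. Expected counts: 247×5/13 = 95, 247×5/13 = 95, 247×3/13 = 57.
cat           O        E   (O−E)²/E
left        101       95      0.379
straight     92       95      0.095
right        54       57      0.158
Sum = 0.63
df = 2. Since 0.63 < 4.605, we do not reject H₀.

0.63; do not reject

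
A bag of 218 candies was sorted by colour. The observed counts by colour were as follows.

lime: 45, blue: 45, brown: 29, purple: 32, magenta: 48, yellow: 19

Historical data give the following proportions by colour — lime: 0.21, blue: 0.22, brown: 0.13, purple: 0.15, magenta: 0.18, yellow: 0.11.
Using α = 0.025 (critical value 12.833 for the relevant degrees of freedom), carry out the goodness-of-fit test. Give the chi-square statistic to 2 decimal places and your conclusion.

3.22; do not reject

Expected counts E_i = n·p_i: 218×0.21 = 45.78, 218×0.22 = 47.96, 218×0.13 = 28.34, 218×0.15 = 32.7, 218×0.18 = 39.24, 218×0.11 = 23.98.
cat          O        E   (O−E)²/E
lime        45    45.78      0.013
blue        45    47.96      0.183
brown       29    28.34      0.015
purple      32     32.7      0.015
magenta     48    39.24      1.956
yellow      19    23.98      1.034
Sum = 3.22
df = 5. Since 3.22 < 12.833, we do not reject H₀.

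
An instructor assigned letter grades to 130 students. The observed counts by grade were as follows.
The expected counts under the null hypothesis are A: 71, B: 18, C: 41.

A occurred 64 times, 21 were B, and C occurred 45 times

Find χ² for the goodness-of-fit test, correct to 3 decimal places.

1.580

cat         O        E   (O−E)²/E
A          64       71     0.6901
B          21       18     0.5000
C          45       41     0.3902
Sum = 1.580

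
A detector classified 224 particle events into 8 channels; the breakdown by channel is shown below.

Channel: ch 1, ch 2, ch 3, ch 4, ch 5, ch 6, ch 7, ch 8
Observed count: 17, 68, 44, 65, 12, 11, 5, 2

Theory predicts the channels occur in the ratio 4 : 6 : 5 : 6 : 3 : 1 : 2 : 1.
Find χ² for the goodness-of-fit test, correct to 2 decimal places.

40.97

Ratio total = 28. Expected counts: 224×4/28 = 32, 224×6/28 = 48, 224×5/28 = 40, 224×6/28 = 48, 224×3/28 = 24, 224×1/28 = 8, 224×2/28 = 16, 224×1/28 = 8.
χ² = (17−32)²/32 + (68−48)²/48 + (44−40)²/40 + (65−48)²/48 + (12−24)²/24 + (11−8)²/8 + (5−16)²/16 + (2−8)²/8
   = 7.031 + 8.333 + 0.400 + 6.021 + 6.000 + 1.125 + 7.563 + 4.500
Sum = 40.97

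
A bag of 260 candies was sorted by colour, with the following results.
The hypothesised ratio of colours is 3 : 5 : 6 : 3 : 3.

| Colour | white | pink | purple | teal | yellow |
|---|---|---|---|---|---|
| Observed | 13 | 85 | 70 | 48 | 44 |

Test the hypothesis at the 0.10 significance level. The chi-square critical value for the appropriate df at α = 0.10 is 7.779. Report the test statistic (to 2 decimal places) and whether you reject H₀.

Ratio total = 20. Expected counts: 260×3/20 = 39, 260×5/20 = 65, 260×6/20 = 78, 260×3/20 = 39, 260×3/20 = 39.
cat         O        E   (O−E)²/E
white      13       39     17.333
pink       85       65      6.154
purple     70       78      0.821
teal       48       39      2.077
yellow     44       39      0.641
Sum = 27.03
df = 4. Since 27.03 > 7.779, we reject H₀.

27.03; reject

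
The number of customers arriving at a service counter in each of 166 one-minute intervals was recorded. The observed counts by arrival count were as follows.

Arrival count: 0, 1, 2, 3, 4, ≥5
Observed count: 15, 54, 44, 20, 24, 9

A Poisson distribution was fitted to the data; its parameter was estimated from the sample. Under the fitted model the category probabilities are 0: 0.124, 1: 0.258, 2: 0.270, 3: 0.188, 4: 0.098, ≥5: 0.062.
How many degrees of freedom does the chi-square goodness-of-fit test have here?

4

There are k = 6 categories and 1 parameter estimated from the data, so df = 6 − 1 − 1 = 4.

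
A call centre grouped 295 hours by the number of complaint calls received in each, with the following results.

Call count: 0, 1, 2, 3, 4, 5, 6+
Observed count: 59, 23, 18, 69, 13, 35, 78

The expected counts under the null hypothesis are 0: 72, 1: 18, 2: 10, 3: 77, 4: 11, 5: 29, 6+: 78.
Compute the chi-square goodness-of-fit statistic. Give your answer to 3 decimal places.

12.572

χ² = (59−72)²/72 + (23−18)²/18 + (18−10)²/10 + (69−77)²/77 + (13−11)²/11 + (35−29)²/29 + (78−78)²/78
   = 2.3472 + 1.3889 + 6.4000 + 0.8312 + 0.3636 + 1.2414 + 0.0000
Sum = 12.572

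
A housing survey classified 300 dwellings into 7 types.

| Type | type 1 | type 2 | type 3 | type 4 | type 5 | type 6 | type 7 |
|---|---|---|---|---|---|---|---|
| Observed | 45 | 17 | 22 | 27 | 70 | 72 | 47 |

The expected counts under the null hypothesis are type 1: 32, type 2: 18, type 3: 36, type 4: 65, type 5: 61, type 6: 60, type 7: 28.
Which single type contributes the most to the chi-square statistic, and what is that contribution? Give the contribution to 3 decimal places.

type 4, 22.215

cat         O        E   (O−E)²/E
type 1     45       32     5.2813
type 2     17       18     0.0556
type 3     22       36     5.4444
type 4     27       65    22.2154
type 5     70       61     1.3279
type 6     72       60     2.4000
type 7     47       28    12.8929
The largest term is for type 4: 22.215.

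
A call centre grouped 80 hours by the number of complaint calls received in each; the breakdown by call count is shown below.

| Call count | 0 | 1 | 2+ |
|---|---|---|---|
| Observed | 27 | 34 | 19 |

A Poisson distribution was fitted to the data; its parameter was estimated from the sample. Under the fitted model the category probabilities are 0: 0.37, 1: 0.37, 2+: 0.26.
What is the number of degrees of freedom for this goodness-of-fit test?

There are k = 3 categories and 1 parameter estimated from the data, so df = 3 − 1 − 1 = 1.

1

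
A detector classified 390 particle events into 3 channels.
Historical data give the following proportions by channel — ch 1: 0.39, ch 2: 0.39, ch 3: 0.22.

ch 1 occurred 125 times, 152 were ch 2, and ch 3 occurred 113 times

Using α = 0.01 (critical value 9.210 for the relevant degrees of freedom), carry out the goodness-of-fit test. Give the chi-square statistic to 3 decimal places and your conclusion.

Expected counts E_i = n·p_i: 390×0.39 = 152.1, 390×0.39 = 152.1, 390×0.22 = 85.8.
ch 1: (125 − 152.1)²/152.1 = 734.41/152.1 = 4.8285
ch 2: (152 − 152.1)²/152.1 = 0.01/152.1 = 0.0001
ch 3: (113 − 85.8)²/85.8 = 739.84/85.8 = 8.6228
Sum = 13.451
df = 2. Since 13.451 > 9.210, we reject H₀.

13.451; reject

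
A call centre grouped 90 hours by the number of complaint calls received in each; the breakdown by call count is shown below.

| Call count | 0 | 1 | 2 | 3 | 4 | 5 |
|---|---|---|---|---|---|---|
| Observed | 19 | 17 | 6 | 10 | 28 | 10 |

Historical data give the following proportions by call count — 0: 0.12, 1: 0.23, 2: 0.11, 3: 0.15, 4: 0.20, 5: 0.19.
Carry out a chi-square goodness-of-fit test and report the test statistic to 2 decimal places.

Expected counts E_i = n·p_i: 90×0.12 = 10.8, 90×0.23 = 20.7, 90×0.11 = 9.9, 90×0.15 = 13.5, 90×0.20 = 18, 90×0.19 = 17.1.
0: (19 − 10.8)²/10.8 = 67.24/10.8 = 6.226
1: (17 − 20.7)²/20.7 = 13.69/20.7 = 0.661
2: (6 − 9.9)²/9.9 = 15.21/9.9 = 1.536
3: (10 − 13.5)²/13.5 = 12.25/13.5 = 0.907
4: (28 − 18)²/18 = 100/18 = 5.556
5: (10 − 17.1)²/17.1 = 50.41/17.1 = 2.948
Sum = 17.83

17.83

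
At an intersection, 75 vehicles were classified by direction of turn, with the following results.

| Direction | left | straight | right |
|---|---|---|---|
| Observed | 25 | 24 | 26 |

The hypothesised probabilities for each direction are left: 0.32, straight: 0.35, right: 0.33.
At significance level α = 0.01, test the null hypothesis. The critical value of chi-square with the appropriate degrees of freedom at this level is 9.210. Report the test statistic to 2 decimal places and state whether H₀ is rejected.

0.30; do not reject

Expected counts E_i = n·p_i: 75×0.32 = 24, 75×0.35 = 26.25, 75×0.33 = 24.75.
χ² = (25−24)²/24 + (24−26.25)²/26.25 + (26−24.75)²/24.75
   = 0.042 + 0.193 + 0.063
Sum = 0.30
df = 2. Since 0.30 < 9.210, we do not reject H₀.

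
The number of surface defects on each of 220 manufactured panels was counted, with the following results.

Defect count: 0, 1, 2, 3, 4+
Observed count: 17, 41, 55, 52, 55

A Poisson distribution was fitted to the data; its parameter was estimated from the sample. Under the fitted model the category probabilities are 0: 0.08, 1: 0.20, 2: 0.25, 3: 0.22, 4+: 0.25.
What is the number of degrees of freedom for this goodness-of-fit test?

There are k = 5 categories and 1 parameter estimated from the data, so df = 5 − 1 − 1 = 3.

3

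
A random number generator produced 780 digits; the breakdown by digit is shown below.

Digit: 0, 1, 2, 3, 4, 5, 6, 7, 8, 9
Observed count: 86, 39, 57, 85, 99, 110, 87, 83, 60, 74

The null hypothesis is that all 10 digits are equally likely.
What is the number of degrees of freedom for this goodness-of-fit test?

9

There are k = 10 categories and no parameters were estimated from the data, so df = 10 − 1 = 9.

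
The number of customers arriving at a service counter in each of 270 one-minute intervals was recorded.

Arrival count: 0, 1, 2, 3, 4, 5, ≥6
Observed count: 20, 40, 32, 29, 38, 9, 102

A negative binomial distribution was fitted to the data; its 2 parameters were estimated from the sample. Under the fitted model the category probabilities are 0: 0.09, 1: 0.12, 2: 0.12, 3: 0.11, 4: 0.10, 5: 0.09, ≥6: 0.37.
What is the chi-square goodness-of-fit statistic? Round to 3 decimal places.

Expected counts E_i = n·p_i: 270×0.09 = 24.3, 270×0.12 = 32.4, 270×0.12 = 32.4, 270×0.11 = 29.7, 270×0.10 = 27, 270×0.09 = 24.3, 270×0.37 = 99.9.
χ² = (20−24.3)²/24.3 + (40−32.4)²/32.4 + (32−32.4)²/32.4 + (29−29.7)²/29.7 + (38−27)²/27 + (9−24.3)²/24.3 + (102−99.9)²/99.9
   = 0.7609 + 1.7827 + 0.0049 + 0.0165 + 4.4815 + 9.6333 + 0.0441
Sum = 16.724

16.724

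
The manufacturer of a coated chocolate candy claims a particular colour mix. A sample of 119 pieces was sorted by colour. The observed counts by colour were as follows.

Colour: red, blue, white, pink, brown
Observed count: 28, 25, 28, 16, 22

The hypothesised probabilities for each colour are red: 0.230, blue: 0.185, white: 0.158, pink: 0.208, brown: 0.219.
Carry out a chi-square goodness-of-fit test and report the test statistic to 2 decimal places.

8.65

Expected counts E_i = n·p_i: 119×0.230 = 27.37, 119×0.185 = 22.015, 119×0.158 = 18.802, 119×0.208 = 24.752, 119×0.219 = 26.061.
χ² = (28−27.37)²/27.37 + (25−22.015)²/22.015 + (28−18.802)²/18.802 + (16−24.752)²/24.752 + (22−26.061)²/26.061
   = 0.015 + 0.405 + 4.500 + 3.095 + 0.633
Sum = 8.65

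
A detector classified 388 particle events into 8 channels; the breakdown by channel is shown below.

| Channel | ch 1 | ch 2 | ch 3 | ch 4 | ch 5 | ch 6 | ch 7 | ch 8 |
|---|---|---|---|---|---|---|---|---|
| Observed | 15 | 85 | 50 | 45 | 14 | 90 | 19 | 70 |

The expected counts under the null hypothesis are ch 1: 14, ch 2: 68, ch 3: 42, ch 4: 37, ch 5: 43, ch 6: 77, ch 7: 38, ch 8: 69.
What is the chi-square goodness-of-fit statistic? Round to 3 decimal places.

38.842

ch 1: (15 − 14)²/14 = 1/14 = 0.0714
ch 2: (85 − 68)²/68 = 289/68 = 4.2500
ch 3: (50 − 42)²/42 = 64/42 = 1.5238
ch 4: (45 − 37)²/37 = 64/37 = 1.7297
ch 5: (14 − 43)²/43 = 841/43 = 19.5581
ch 6: (90 − 77)²/77 = 169/77 = 2.1948
ch 7: (19 − 38)²/38 = 361/38 = 9.5000
ch 8: (70 − 69)²/69 = 1/69 = 0.0145
Sum = 38.842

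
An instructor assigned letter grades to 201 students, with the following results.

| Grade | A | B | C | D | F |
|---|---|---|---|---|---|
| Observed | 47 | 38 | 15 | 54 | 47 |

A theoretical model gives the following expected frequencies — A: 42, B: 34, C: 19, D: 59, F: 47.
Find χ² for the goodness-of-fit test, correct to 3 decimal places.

2.332

A: (47 − 42)²/42 = 25/42 = 0.5952
B: (38 − 34)²/34 = 16/34 = 0.4706
C: (15 − 19)²/19 = 16/19 = 0.8421
D: (54 − 59)²/59 = 25/59 = 0.4237
F: (47 − 47)²/47 = 0/47 = 0.0000
Sum = 2.332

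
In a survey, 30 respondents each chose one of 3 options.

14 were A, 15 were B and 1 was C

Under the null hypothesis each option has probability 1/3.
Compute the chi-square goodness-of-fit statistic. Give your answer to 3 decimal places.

Under H₀ each category has probability 1/3, so each expected count is 30/3 = 10.
χ² = (14−10)²/10 + (15−10)²/10 + (1−10)²/10
   = 1.6000 + 2.5000 + 8.1000
Sum = 12.200

12.200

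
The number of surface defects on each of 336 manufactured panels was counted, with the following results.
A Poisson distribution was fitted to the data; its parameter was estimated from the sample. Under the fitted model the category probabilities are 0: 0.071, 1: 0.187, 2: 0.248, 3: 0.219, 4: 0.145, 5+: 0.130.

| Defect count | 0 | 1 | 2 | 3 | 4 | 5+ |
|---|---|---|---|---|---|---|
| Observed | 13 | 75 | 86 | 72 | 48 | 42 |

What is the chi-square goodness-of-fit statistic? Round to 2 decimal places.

7.49

Expected counts E_i = n·p_i: 336×0.071 = 23.856, 336×0.187 = 62.832, 336×0.248 = 83.328, 336×0.219 = 73.584, 336×0.145 = 48.72, 336×0.130 = 43.68.
0: (13 − 23.856)²/23.856 = 117.852736/23.856 = 4.940
1: (75 − 62.832)²/62.832 = 148.060224/62.832 = 2.356
2: (86 − 83.328)²/83.328 = 7.139584/83.328 = 0.086
3: (72 − 73.584)²/73.584 = 2.509056/73.584 = 0.034
4: (48 − 48.72)²/48.72 = 0.5184/48.72 = 0.011
5+: (42 − 43.68)²/43.68 = 2.8224/43.68 = 0.065
Sum = 7.49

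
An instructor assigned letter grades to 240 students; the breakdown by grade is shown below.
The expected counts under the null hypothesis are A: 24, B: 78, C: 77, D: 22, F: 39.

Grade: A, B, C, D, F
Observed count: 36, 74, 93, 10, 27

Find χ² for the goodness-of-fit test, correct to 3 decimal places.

cat         O        E   (O−E)²/E
A          36       24     6.0000
B          74       78     0.2051
C          93       77     3.3247
D          10       22     6.5455
F          27       39     3.6923
Sum = 19.768

19.768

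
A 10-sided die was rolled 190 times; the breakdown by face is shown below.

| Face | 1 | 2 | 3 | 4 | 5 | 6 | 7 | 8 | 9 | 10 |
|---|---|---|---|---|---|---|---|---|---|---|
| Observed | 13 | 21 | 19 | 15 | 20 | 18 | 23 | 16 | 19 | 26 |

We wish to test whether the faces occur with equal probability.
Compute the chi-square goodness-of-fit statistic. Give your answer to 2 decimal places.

6.95

Expected count for each of the 10 categories: 190/10 = 19.
χ² = (13−19)²/19 + (21−19)²/19 + (19−19)²/19 + (15−19)²/19 + (20−19)²/19 + (18−19)²/19 + (23−19)²/19 + (16−19)²/19 + (19−19)²/19 + (26−19)²/19
   = 1.895 + 0.211 + 0.000 + 0.842 + 0.053 + 0.053 + 0.842 + 0.474 + 0.000 + 2.579
Sum = 6.95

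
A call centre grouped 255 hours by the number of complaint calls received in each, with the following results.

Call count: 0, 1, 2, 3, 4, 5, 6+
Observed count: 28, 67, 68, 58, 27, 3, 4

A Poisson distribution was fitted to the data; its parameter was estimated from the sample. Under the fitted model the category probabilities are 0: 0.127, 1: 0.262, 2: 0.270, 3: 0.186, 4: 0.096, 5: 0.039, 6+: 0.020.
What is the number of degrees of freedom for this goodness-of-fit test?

5

There are k = 7 categories and 1 parameter estimated from the data, so df = 7 − 1 − 1 = 5.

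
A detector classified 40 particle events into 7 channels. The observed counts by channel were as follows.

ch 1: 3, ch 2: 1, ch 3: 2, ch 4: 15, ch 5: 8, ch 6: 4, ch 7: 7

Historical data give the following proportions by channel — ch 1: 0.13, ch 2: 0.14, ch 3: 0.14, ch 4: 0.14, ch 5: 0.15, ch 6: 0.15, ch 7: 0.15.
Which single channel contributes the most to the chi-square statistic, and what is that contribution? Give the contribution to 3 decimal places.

Expected counts E_i = n·p_i: 40×0.13 = 5.2, 40×0.14 = 5.6, 40×0.14 = 5.6, 40×0.14 = 5.6, 40×0.15 = 6, 40×0.15 = 6, 40×0.15 = 6.
χ² = (3−5.2)²/5.2 + (1−5.6)²/5.6 + (2−5.6)²/5.6 + (15−5.6)²/5.6 + (8−6)²/6 + (4−6)²/6 + (7−6)²/6
   = 0.9308 + 3.7786 + 2.3143 + 15.7786 + 0.6667 + 0.6667 + 0.1667
The largest term is for ch 4: 15.779.

ch 4, 15.779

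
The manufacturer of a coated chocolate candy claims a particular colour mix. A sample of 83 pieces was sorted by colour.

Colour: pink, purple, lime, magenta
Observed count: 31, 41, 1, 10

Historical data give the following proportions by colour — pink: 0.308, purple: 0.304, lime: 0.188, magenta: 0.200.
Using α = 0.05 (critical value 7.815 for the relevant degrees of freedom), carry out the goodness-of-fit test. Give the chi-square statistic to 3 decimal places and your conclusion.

Expected counts E_i = n·p_i: 83×0.308 = 25.564, 83×0.304 = 25.232, 83×0.188 = 15.604, 83×0.200 = 16.6.
cat          O        E   (O−E)²/E
pink        31   25.564     1.1559
purple      41   25.232     9.8538
lime         1   15.604    13.6681
magenta     10     16.6     2.6241
Sum = 27.302
df = 3. Since 27.302 > 7.815, we reject H₀.

27.302; reject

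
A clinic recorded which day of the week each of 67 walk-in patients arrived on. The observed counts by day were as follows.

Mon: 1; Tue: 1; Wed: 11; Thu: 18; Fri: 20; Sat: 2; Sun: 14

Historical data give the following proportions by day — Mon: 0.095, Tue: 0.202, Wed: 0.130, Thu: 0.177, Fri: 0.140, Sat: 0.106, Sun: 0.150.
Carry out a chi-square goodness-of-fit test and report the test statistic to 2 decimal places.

Expected counts E_i = n·p_i: 67×0.095 = 6.365, 67×0.202 = 13.534, 67×0.130 = 8.71, 67×0.177 = 11.859, 67×0.140 = 9.38, 67×0.106 = 7.102, 67×0.150 = 10.05.
cat         O        E   (O−E)²/E
Mon         1    6.365      4.522
Tue         1   13.534     11.608
Wed        11     8.71      0.602
Thu        18   11.859      3.180
Fri        20     9.38     12.024
Sat         2    7.102      3.665
Sun        14    10.05      1.552
Sum = 37.15

37.15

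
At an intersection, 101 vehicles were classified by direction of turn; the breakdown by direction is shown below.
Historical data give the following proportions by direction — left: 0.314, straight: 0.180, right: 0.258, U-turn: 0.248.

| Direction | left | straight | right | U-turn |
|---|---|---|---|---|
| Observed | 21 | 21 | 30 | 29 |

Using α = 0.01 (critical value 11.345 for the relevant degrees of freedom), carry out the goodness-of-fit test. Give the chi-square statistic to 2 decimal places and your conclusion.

Expected counts E_i = n·p_i: 101×0.314 = 31.714, 101×0.180 = 18.18, 101×0.258 = 26.058, 101×0.248 = 25.048.
cat           O        E   (O−E)²/E
left         21   31.714      3.620
straight     21    18.18      0.437
right        30   26.058      0.596
U-turn       29   25.048      0.624
Sum = 5.28
df = 3. Since 5.28 < 11.345, we do not reject H₀.

5.28; do not reject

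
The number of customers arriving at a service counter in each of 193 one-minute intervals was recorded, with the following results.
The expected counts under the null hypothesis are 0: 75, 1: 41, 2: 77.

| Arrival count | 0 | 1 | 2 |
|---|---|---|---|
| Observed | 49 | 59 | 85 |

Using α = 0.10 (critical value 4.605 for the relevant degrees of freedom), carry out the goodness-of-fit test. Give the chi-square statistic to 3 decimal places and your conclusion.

17.747; reject

χ² = (49−75)²/75 + (59−41)²/41 + (85−77)²/77
   = 9.0133 + 7.9024 + 0.8312
Sum = 17.747
df = 2. Since 17.747 > 4.605, we reject H₀.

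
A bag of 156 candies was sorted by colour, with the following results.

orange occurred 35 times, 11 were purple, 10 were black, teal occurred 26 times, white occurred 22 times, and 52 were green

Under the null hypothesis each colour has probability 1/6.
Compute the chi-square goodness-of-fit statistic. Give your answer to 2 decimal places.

48.23

Expected count for each of the 6 categories: 156/6 = 26.
χ² = (35−26)²/26 + (11−26)²/26 + (10−26)²/26 + (26−26)²/26 + (22−26)²/26 + (52−26)²/26
   = 3.115 + 8.654 + 9.846 + 0.000 + 0.615 + 26.000
Sum = 48.23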